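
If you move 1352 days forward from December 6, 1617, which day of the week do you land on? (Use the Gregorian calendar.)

First find the weekday of Dec 6, 1617. Doomsday rule: the anchor day for the 1600s is Tuesday. For year 17: 17÷12 = 1 r 5, and 5÷4 = 1, so 1+5+1 = 7.
Tuesday + 7 ≡ Tuesday — that's 1617's doomsday.
In December the doomsday date is Dec 12.
Dec 6 is 6 days before Dec 12; 6 mod 7 = 6, so Tuesday − 6 = Wednesday.
1352 mod 7 = 1, so 1352 days after a Wednesday is Wednesday + 1 = Thursday.

Thursday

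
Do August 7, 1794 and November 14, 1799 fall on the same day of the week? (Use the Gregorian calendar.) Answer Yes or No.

From Aug 7, 1794 to Nov 14, 1799 is 1925 days.
1925 mod 7 = 0, so they are the same weekday.
(Aug 7, 1794 is a Thursday; Nov 14, 1799 is a Thursday.)

Yes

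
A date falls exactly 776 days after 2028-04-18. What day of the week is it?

Monday

Apr 18, 2028 is a Tuesday.
776 mod 7 = 6, so 776 days after a Tuesday is Tuesday + 6 = Monday.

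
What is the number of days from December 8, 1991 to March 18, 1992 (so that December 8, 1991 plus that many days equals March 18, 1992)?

101

Dec 8, 1991 → Jan 8, 1992: 31 days (December has 31).
Jan 8, 1992 → Feb 8, 1992: 31 days (January has 31).
Feb 8, 1992 → Mar 8, 1992: 29 days (February has 29).
Mar 8, 1992 → Mar 18, 1992: 10 days.
Total: 101 days.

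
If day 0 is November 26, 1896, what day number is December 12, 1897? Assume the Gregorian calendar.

Nov 26, 1896 → Dec 26, 1896: 30 days (November has 30).
Dec 26, 1896 → Jan 26, 1897: 31 days (December has 31).
Jan 26, 1897 → Feb 26, 1897: 31 days (January has 31).
Feb 26, 1897 → Mar 26, 1897: 28 days (February has 28).
Mar 26, 1897 → Apr 26, 1897: 31 days (March has 31).
Apr 26, 1897 → May 26, 1897: 30 days (April has 30).
May 26, 1897 → Jun 26, 1897: 31 days (May has 31).
Jun 26, 1897 → Jul 26, 1897: 30 days (June has 30).
Jul 26, 1897 → Aug 26, 1897: 31 days (July has 31).
Aug 26, 1897 → Sep 26, 1897: 31 days (August has 31).
Sep 26, 1897 → Oct 26, 1897: 30 days (September has 30).
Oct 26, 1897 → Nov 26, 1897: 31 days (October has 31).
Nov 26, 1897 → Dec 12, 1897: 16 days.
Total: 381 days.

381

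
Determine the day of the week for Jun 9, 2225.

January 1, 2225 is a Saturday.
Jan 1, 2225 → Feb 1, 2225: 31 days (January has 31).
Feb 1, 2225 → Mar 1, 2225: 28 days (February has 28).
Mar 1, 2225 → Apr 1, 2225: 31 days (March has 31).
Apr 1, 2225 → May 1, 2225: 30 days (April has 30).
May 1, 2225 → Jun 1, 2225: 31 days (May has 31).
Jun 1, 2225 → Jun 9, 2225: 8 days.
Total: 159 days.
159 mod 7 = 5, so Saturday + 5 = Thursday.

Thursday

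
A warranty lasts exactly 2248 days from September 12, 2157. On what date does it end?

+365 (one year) → Sep 12, 2158 (1883 left).
+365 (one year) → Sep 12, 2159 (1518 left).
+366 (one year; includes Feb 29, 2160) → Sep 12, 2160 (1152 left).
+365 (one year) → Sep 12, 2161 (787 left).
+365 (one year) → Sep 12, 2162 (422 left).
+365 (one year) → Sep 12, 2163 (57 left).
Sep has 30 days: +19 → Oct 1, 2163 (38 left).
Oct has 31 days: +31 → Nov 1, 2163 (7 left).
+7 → Nov 8, 2163.

November 8, 2163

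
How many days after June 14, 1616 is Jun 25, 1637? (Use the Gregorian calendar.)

7681

Jun 14, 1616 → Jun 14, 1617: 365 days.
Jun 14, 1617 → Jun 14, 1618: 365 days.
Jun 14, 1618 → Jun 14, 1619: 365 days.
Jun 14, 1619 → Jun 14, 1620: 366 days (Feb 29, 1620 is in that span).
Jun 14, 1620 → Jun 14, 1621: 365 days.
Jun 14, 1621 → Jun 14, 1622: 365 days.
Jun 14, 1622 → Jun 14, 1623: 365 days.
Jun 14, 1623 → Jun 14, 1624: 366 days (Feb 29, 1624 is in that span).
Jun 14, 1624 → Jun 14, 1625: 365 days.
Jun 14, 1625 → Jun 14, 1626: 365 days.
Jun 14, 1626 → Jun 14, 1627: 365 days.
Jun 14, 1627 → Jun 14, 1628: 366 days (Feb 29, 1628 is in that span).
Jun 14, 1628 → Jun 14, 1629: 365 days.
Jun 14, 1629 → Jun 14, 1630: 365 days.
Jun 14, 1630 → Jun 14, 1631: 365 days.
Jun 14, 1631 → Jun 14, 1632: 366 days (Feb 29, 1632 is in that span).
Jun 14, 1632 → Jun 14, 1633: 365 days.
Jun 14, 1633 → Jun 14, 1634: 365 days.
Jun 14, 1634 → Jun 14, 1635: 365 days.
Jun 14, 1635 → Jun 14, 1636: 366 days (Feb 29, 1636 is in that span).
Jun 14, 1636 → Jul 14, 1636: 30 days (June has 30).
Jul 14, 1636 → Aug 14, 1636: 31 days (July has 31).
Aug 14, 1636 → Sep 14, 1636: 31 days (August has 31).
Sep 14, 1636 → Oct 14, 1636: 30 days (September has 30).
Oct 14, 1636 → Nov 14, 1636: 31 days (October has 31).
Nov 14, 1636 → Dec 14, 1636: 30 days (November has 30).
Dec 14, 1636 → Jan 14, 1637: 31 days (December has 31).
Jan 14, 1637 → Feb 14, 1637: 31 days (January has 31).
Feb 14, 1637 → Mar 14, 1637: 28 days (February has 28).
Mar 14, 1637 → Apr 14, 1637: 31 days (March has 31).
Apr 14, 1637 → May 14, 1637: 30 days (April has 30).
May 14, 1637 → Jun 14, 1637: 31 days (May has 31).
Jun 14, 1637 → Jun 25, 1637: 11 days.
Total: 7681 days.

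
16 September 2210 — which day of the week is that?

Sunday

Doomsday rule: the anchor day for the 2200s is Friday. For year 10: 10÷12 = 0 r 10, and 10÷4 = 2, so 0+10+2 = 12.
Friday + 12 ≡ Wednesday — that's 2210's doomsday.
In September the doomsday date is Sep 5.
Sep 16 is 11 days after Sep 5; 11 mod 7 = 4, so Wednesday + 4 = Sunday.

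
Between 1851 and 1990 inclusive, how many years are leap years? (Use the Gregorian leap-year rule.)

Multiples of 4 in [1851,1990]: 35.
Of those, multiples of 100: 1 (not leap unless ÷400).
Multiples of 400: 0.
Leap years = 35 − 1 + 0 = 34.

34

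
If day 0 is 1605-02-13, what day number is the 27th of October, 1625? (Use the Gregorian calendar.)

7561

Feb 13, 1605 → Feb 13, 1606: 365 days.
Feb 13, 1606 → Feb 13, 1607: 365 days.
Feb 13, 1607 → Feb 13, 1608: 365 days.
Feb 13, 1608 → Feb 13, 1609: 366 days (Feb 29, 1608 is in that span).
Feb 13, 1609 → Feb 13, 1610: 365 days.
Feb 13, 1610 → Feb 13, 1611: 365 days.
Feb 13, 1611 → Feb 13, 1612: 365 days.
Feb 13, 1612 → Feb 13, 1613: 366 days (Feb 29, 1612 is in that span).
Feb 13, 1613 → Feb 13, 1614: 365 days.
Feb 13, 1614 → Feb 13, 1615: 365 days.
Feb 13, 1615 → Feb 13, 1616: 365 days.
Feb 13, 1616 → Feb 13, 1617: 366 days (Feb 29, 1616 is in that span).
Feb 13, 1617 → Feb 13, 1618: 365 days.
Feb 13, 1618 → Feb 13, 1619: 365 days.
Feb 13, 1619 → Feb 13, 1620: 365 days.
Feb 13, 1620 → Feb 13, 1621: 366 days (Feb 29, 1620 is in that span).
Feb 13, 1621 → Feb 13, 1622: 365 days.
Feb 13, 1622 → Feb 13, 1623: 365 days.
Feb 13, 1623 → Feb 13, 1624: 365 days.
Feb 13, 1624 → Feb 13, 1625: 366 days (Feb 29, 1624 is in that span).
Feb 13, 1625 → Mar 13, 1625: 28 days (February has 28).
Mar 13, 1625 → Apr 13, 1625: 31 days (March has 31).
Apr 13, 1625 → May 13, 1625: 30 days (April has 30).
May 13, 1625 → Jun 13, 1625: 31 days (May has 31).
Jun 13, 1625 → Jul 13, 1625: 30 days (June has 30).
Jul 13, 1625 → Aug 13, 1625: 31 days (July has 31).
Aug 13, 1625 → Sep 13, 1625: 31 days (August has 31).
Sep 13, 1625 → Oct 13, 1625: 30 days (September has 30).
Oct 13, 1625 → Oct 27, 1625: 14 days.
Total: 7561 days.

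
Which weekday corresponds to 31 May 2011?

January 1, 2011 is a Saturday.
Jan 1, 2011 → Feb 1, 2011: 31 days (January has 31).
Feb 1, 2011 → Mar 1, 2011: 28 days (February has 28).
Mar 1, 2011 → Apr 1, 2011: 31 days (March has 31).
Apr 1, 2011 → May 1, 2011: 30 days (April has 30).
May 1, 2011 → May 31, 2011: 30 days.
Total: 150 days.
150 mod 7 = 3, so Saturday + 3 = Tuesday.

Tuesday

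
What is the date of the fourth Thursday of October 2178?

October 1, 2178 is a Thursday.
The first Thursday is therefore October 1 (same day).
The fourth Thursday is 1 + 3×7 = October 22.

October 22, 2178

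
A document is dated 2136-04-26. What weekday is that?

Thursday

Doomsday rule: the anchor day for the 2100s is Sunday. For year 36: 36÷12 = 3 r 0, and 0÷4 = 0, so 3+0+0 = 3.
Sunday + 3 ≡ Wednesday — that's 2136's doomsday.
In April the doomsday date is Apr 4.
Apr 26 is 22 days after Apr 4; 22 mod 7 = 1, so Wednesday + 1 = Thursday.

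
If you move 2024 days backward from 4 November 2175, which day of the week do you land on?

Friday

Nov 4, 2175 is a Saturday.
2024 mod 7 = 1, so 2024 days before a Saturday is Saturday − 1 = Friday.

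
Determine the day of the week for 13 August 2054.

Thursday

Doomsday rule: the anchor day for the 2000s is Tuesday. For year 54: 54÷12 = 4 r 6, and 6÷4 = 1, so 4+6+1 = 11.
Tuesday + 11 ≡ Saturday — that's 2054's doomsday.
In August the doomsday date is Aug 8.
Aug 13 is 5 days after Aug 8; 5 mod 7 = 5, so Saturday + 5 = Thursday.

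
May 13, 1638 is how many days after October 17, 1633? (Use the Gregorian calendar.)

Oct 17, 1633 → Oct 17, 1634: 365 days.
Oct 17, 1634 → Oct 17, 1635: 365 days.
Oct 17, 1635 → Oct 17, 1636: 366 days (Feb 29, 1636 is in that span).
Oct 17, 1636 → Oct 17, 1637: 365 days.
Oct 17, 1637 → Nov 17, 1637: 31 days (October has 31).
Nov 17, 1637 → Dec 17, 1637: 30 days (November has 30).
Dec 17, 1637 → Jan 17, 1638: 31 days (December has 31).
Jan 17, 1638 → Feb 17, 1638: 31 days (January has 31).
Feb 17, 1638 → Mar 17, 1638: 28 days (February has 28).
Mar 17, 1638 → Apr 17, 1638: 31 days (March has 31).
Apr 17, 1638 → May 13, 1638: 26 days.
Total: 1669 days.

1669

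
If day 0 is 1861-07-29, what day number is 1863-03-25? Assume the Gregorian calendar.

604

Jul 29, 1861 → Jul 29, 1862: 365 days.
Jul 29, 1862 → Aug 29, 1862: 31 days (July has 31).
Aug 29, 1862 → Sep 29, 1862: 31 days (August has 31).
Sep 29, 1862 → Oct 29, 1862: 30 days (September has 30).
Oct 29, 1862 → Nov 29, 1862: 31 days (October has 31).
Nov 29, 1862 → Dec 29, 1862: 30 days (November has 30).
Dec 29, 1862 → Jan 29, 1863: 31 days (December has 31).
Jan 29, 1863 → Feb 28, 1863: 30 days (January has 31).
Feb 28, 1863 → Mar 25, 1863: 25 days.
Total: 604 days.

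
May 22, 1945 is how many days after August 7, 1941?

Aug 7, 1941 → Aug 7, 1942: 365 days.
Aug 7, 1942 → Aug 7, 1943: 365 days.
Aug 7, 1943 → Aug 7, 1944: 366 days (Feb 29, 1944 is in that span).
Aug 7, 1944 → Sep 7, 1944: 31 days (August has 31).
Sep 7, 1944 → Oct 7, 1944: 30 days (September has 30).
Oct 7, 1944 → Nov 7, 1944: 31 days (October has 31).
Nov 7, 1944 → Dec 7, 1944: 30 days (November has 30).
Dec 7, 1944 → Jan 7, 1945: 31 days (December has 31).
Jan 7, 1945 → Feb 7, 1945: 31 days (January has 31).
Feb 7, 1945 → Mar 7, 1945: 28 days (February has 28).
Mar 7, 1945 → Apr 7, 1945: 31 days (March has 31).
Apr 7, 1945 → May 7, 1945: 30 days (April has 30).
May 7, 1945 → May 22, 1945: 15 days.
Total: 1384 days.

1384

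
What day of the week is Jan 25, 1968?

Thursday

Doomsday rule: the anchor day for the 1900s is Wednesday. For year 68: 68÷12 = 5 r 8, and 8÷4 = 2, so 5+8+2 = 15.
Wednesday + 15 ≡ Thursday — that's 1968's doomsday.
In January the doomsday date is Jan 4 (1968 is a leap year (divisible by 4)).
Jan 25 is 21 days after Jan 4; 21 mod 7 = 0, so Thursday + 0 = Thursday.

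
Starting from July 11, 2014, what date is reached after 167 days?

December 25, 2014

Jul has 31 days: +21 → Aug 1, 2014 (146 left).
Aug has 31 days: +31 → Sep 1, 2014 (115 left).
Sep has 30 days: +30 → Oct 1, 2014 (85 left).
Oct has 31 days: +31 → Nov 1, 2014 (54 left).
Nov has 30 days: +30 → Dec 1, 2014 (24 left).
+24 → Dec 25, 2014.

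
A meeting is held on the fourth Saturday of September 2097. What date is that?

September 28, 2097

September 1, 2097 is a Sunday.
The first Saturday is therefore September 7 (6 days later).
The fourth Saturday is 7 + 3×7 = September 28.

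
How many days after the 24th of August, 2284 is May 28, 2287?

Aug 24, 2284 → Aug 24, 2285: 365 days.
Aug 24, 2285 → Aug 24, 2286: 365 days.
Aug 24, 2286 → Sep 24, 2286: 31 days (August has 31).
Sep 24, 2286 → Oct 24, 2286: 30 days (September has 30).
Oct 24, 2286 → Nov 24, 2286: 31 days (October has 31).
Nov 24, 2286 → Dec 24, 2286: 30 days (November has 30).
Dec 24, 2286 → Jan 24, 2287: 31 days (December has 31).
Jan 24, 2287 → Feb 24, 2287: 31 days (January has 31).
Feb 24, 2287 → Mar 24, 2287: 28 days (February has 28).
Mar 24, 2287 → Apr 24, 2287: 31 days (March has 31).
Apr 24, 2287 → May 24, 2287: 30 days (April has 30).
May 24, 2287 → May 28, 2287: 4 days.
Total: 1007 days.

1007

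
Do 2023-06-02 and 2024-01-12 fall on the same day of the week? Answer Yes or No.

From Jun 2, 2023 to Jan 12, 2024 is 224 days.
224 mod 7 = 0, so they are the same weekday.
(Jun 2, 2023 is a Friday; Jan 12, 2024 is a Friday.)

Yes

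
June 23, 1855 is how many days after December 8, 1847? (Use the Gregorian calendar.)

2754

Dec 8, 1847 → Dec 8, 1848: 366 days (Feb 29, 1848 is in that span).
Dec 8, 1848 → Dec 8, 1849: 365 days.
Dec 8, 1849 → Dec 8, 1850: 365 days.
Dec 8, 1850 → Dec 8, 1851: 365 days.
Dec 8, 1851 → Dec 8, 1852: 366 days (Feb 29, 1852 is in that span).
Dec 8, 1852 → Dec 8, 1853: 365 days.
Dec 8, 1853 → Dec 8, 1854: 365 days.
Dec 8, 1854 → Jan 8, 1855: 31 days (December has 31).
Jan 8, 1855 → Feb 8, 1855: 31 days (January has 31).
Feb 8, 1855 → Mar 8, 1855: 28 days (February has 28).
Mar 8, 1855 → Apr 8, 1855: 31 days (March has 31).
Apr 8, 1855 → May 8, 1855: 30 days (April has 30).
May 8, 1855 → Jun 8, 1855: 31 days (May has 31).
Jun 8, 1855 → Jun 23, 1855: 15 days.
Total: 2754 days.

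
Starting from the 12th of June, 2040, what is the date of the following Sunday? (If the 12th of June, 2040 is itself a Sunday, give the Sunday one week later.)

June 17, 2040

Jun 12, 2040 is a Tuesday.
From Tuesday to the next Sunday is 5 days.
Jun 12, 2040 + 5 = Jun 17, 2040.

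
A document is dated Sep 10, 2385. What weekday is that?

Tuesday

Doomsday rule: the anchor day for the 2300s is Wednesday. For year 85: 85÷12 = 7 r 1, and 1÷4 = 0, so 7+1+0 = 8.
Wednesday + 8 ≡ Thursday — that's 2385's doomsday.
In September the doomsday date is Sep 5.
Sep 10 is 5 days after Sep 5; 5 mod 7 = 5, so Thursday + 5 = Tuesday.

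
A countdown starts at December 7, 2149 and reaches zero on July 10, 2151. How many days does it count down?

580

Dec 7, 2149 → Dec 7, 2150: 365 days.
Dec 7, 2150 → Jan 7, 2151: 31 days (December has 31).
Jan 7, 2151 → Feb 7, 2151: 31 days (January has 31).
Feb 7, 2151 → Mar 7, 2151: 28 days (February has 28).
Mar 7, 2151 → Apr 7, 2151: 31 days (March has 31).
Apr 7, 2151 → May 7, 2151: 30 days (April has 30).
May 7, 2151 → Jun 7, 2151: 31 days (May has 31).
Jun 7, 2151 → Jul 7, 2151: 30 days (June has 30).
Jul 7, 2151 → Jul 10, 2151: 3 days.
Total: 580 days.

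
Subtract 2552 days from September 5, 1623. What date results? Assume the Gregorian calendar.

September 9, 1616

−365 (one year) → Sep 5, 1622 (2187 left).
−365 (one year) → Sep 5, 1621 (1822 left).
−365 (one year) → Sep 5, 1620 (1457 left).
−366 (one year; includes Feb 29, 1620) → Sep 5, 1619 (1091 left).
−365 (one year) → Sep 5, 1618 (726 left).
−365 (one year) → Sep 5, 1617 (361 left).
−5 → Aug 31, 1617 (end of Aug, 31 days; 356 left).
−31 → Jul 31, 1617 (end of Jul, 31 days; 325 left).
−31 → Jun 30, 1617 (end of Jun, 30 days; 294 left).
−30 → May 31, 1617 (end of May, 31 days; 264 left).
−31 → Apr 30, 1617 (end of Apr, 30 days; 233 left).
−30 → Mar 31, 1617 (end of Mar, 31 days; 203 left).
−31 → Feb 28, 1617 (end of Feb, 28 days; 172 left).
−28 → Jan 31, 1617 (end of Jan, 31 days; 144 left).
−31 → Dec 31, 1616 (end of Dec, 31 days; 113 left).
−31 → Nov 30, 1616 (end of Nov, 30 days; 82 left).
−30 → Oct 31, 1616 (end of Oct, 31 days; 52 left).
−31 → Sep 30, 1616 (end of Sep, 30 days; 21 left).
−21 → Sep 9, 1616.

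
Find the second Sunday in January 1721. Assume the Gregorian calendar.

January 1, 1721 is a Wednesday.
The first Sunday is therefore January 5 (4 days later).
The second Sunday is 5 + 1×7 = January 12.

January 12, 1721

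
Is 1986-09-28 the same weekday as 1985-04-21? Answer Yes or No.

Yes

From Apr 21, 1985 to Sep 28, 1986 is 525 days.
525 mod 7 = 0, so they are the same weekday.
(Apr 21, 1985 is a Sunday; Sep 28, 1986 is a Sunday.)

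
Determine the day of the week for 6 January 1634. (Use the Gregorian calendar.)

Doomsday rule: the anchor day for the 1600s is Tuesday. For year 34: 34÷12 = 2 r 10, and 10÷4 = 2, so 2+10+2 = 14.
Tuesday + 14 ≡ Tuesday — that's 1634's doomsday.
In January the doomsday date is Jan 3 (1634 is not a leap year).
Jan 6 is 3 days after Jan 3; 3 mod 7 = 3, so Tuesday + 3 = Friday.

Friday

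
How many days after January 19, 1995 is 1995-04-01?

Jan 19, 1995 → Feb 19, 1995: 31 days (January has 31).
Feb 19, 1995 → Mar 19, 1995: 28 days (February has 28).
Mar 19, 1995 → Apr 1, 1995: 13 days.
Total: 72 days.

72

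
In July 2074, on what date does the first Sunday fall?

July 1, 2074

July 1, 2074 is a Sunday.
The first Sunday is therefore July 1 (same day).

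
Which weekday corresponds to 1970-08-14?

Doomsday rule: the anchor day for the 1900s is Wednesday. For year 70: 70÷12 = 5 r 10, and 10÷4 = 2, so 5+10+2 = 17.
Wednesday + 17 ≡ Saturday — that's 1970's doomsday.
In August the doomsday date is Aug 8.
Aug 14 is 6 days after Aug 8; 6 mod 7 = 6, so Saturday + 6 = Friday.

Friday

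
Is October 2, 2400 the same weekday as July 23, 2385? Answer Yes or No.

No

From Jul 23, 2385 to Oct 2, 2400 is 5550 days.
5550 mod 7 = 6, so they are different weekdays.
(Jul 23, 2385 is a Tuesday; Oct 2, 2400 is a Monday.)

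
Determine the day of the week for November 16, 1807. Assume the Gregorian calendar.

Monday

Doomsday rule: the anchor day for the 1800s is Friday. For year 07: 7÷12 = 0 r 7, and 7÷4 = 1, so 0+7+1 = 8.
Friday + 8 ≡ Saturday — that's 1807's doomsday.
In November the doomsday date is Nov 7.
Nov 16 is 9 days after Nov 7; 9 mod 7 = 2, so Saturday + 2 = Monday.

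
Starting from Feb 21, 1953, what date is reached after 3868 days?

September 25, 1963

+365 (one year) → Feb 21, 1954 (3503 left).
+365 (one year) → Feb 21, 1955 (3138 left).
+365 (one year) → Feb 21, 1956 (2773 left).
+366 (one year; includes Feb 29, 1956) → Feb 21, 1957 (2407 left).
+365 (one year) → Feb 21, 1958 (2042 left).
+365 (one year) → Feb 21, 1959 (1677 left).
+365 (one year) → Feb 21, 1960 (1312 left).
+366 (one year; includes Feb 29, 1960) → Feb 21, 1961 (946 left).
+365 (one year) → Feb 21, 1962 (581 left).
+365 (one year) → Feb 21, 1963 (216 left).
Feb has 28 days: +8 → Mar 1, 1963 (208 left).
Mar has 31 days: +31 → Apr 1, 1963 (177 left).
Apr has 30 days: +30 → May 1, 1963 (147 left).
May has 31 days: +31 → Jun 1, 1963 (116 left).
Jun has 30 days: +30 → Jul 1, 1963 (86 left).
Jul has 31 days: +31 → Aug 1, 1963 (55 left).
Aug has 31 days: +31 → Sep 1, 1963 (24 left).
+24 → Sep 25, 1963.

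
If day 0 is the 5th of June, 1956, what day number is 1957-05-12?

Jun 5, 1956 → Jul 5, 1956: 30 days (June has 30).
Jul 5, 1956 → Aug 5, 1956: 31 days (July has 31).
Aug 5, 1956 → Sep 5, 1956: 31 days (August has 31).
Sep 5, 1956 → Oct 5, 1956: 30 days (September has 30).
Oct 5, 1956 → Nov 5, 1956: 31 days (October has 31).
Nov 5, 1956 → Dec 5, 1956: 30 days (November has 30).
Dec 5, 1956 → Jan 5, 1957: 31 days (December has 31).
Jan 5, 1957 → Feb 5, 1957: 31 days (January has 31).
Feb 5, 1957 → Mar 5, 1957: 28 days (February has 28).
Mar 5, 1957 → Apr 5, 1957: 31 days (March has 31).
Apr 5, 1957 → May 5, 1957: 30 days (April has 30).
May 5, 1957 → May 12, 1957: 7 days.
Total: 341 days.

341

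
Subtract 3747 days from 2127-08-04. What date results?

May 1, 2117

−365 (one year) → Aug 4, 2126 (3382 left).
−365 (one year) → Aug 4, 2125 (3017 left).
−365 (one year) → Aug 4, 2124 (2652 left).
−366 (one year; includes Feb 29, 2124) → Aug 4, 2123 (2286 left).
−365 (one year) → Aug 4, 2122 (1921 left).
−365 (one year) → Aug 4, 2121 (1556 left).
−365 (one year) → Aug 4, 2120 (1191 left).
−366 (one year; includes Feb 29, 2120) → Aug 4, 2119 (825 left).
−365 (one year) → Aug 4, 2118 (460 left).
−365 (one year) → Aug 4, 2117 (95 left).
−4 → Jul 31, 2117 (end of Jul, 31 days; 91 left).
−31 → Jun 30, 2117 (end of Jun, 30 days; 60 left).
−30 → May 31, 2117 (end of May, 31 days; 30 left).
−30 → May 1, 2117.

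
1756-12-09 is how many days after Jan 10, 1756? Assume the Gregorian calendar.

334

Jan 10, 1756 → Feb 10, 1756: 31 days (January has 31).
Feb 10, 1756 → Mar 10, 1756: 29 days (February has 29).
Mar 10, 1756 → Apr 10, 1756: 31 days (March has 31).
Apr 10, 1756 → May 10, 1756: 30 days (April has 30).
May 10, 1756 → Jun 10, 1756: 31 days (May has 31).
Jun 10, 1756 → Jul 10, 1756: 30 days (June has 30).
Jul 10, 1756 → Aug 10, 1756: 31 days (July has 31).
Aug 10, 1756 → Sep 10, 1756: 31 days (August has 31).
Sep 10, 1756 → Oct 10, 1756: 30 days (September has 30).
Oct 10, 1756 → Nov 10, 1756: 31 days (October has 31).
Nov 10, 1756 → Dec 9, 1756: 29 days.
Total: 334 days.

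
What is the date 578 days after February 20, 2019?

September 20, 2020

+365 (one year) → Feb 20, 2020 (213 left).
Feb has 29 days: +10 → Mar 1, 2020 (203 left).
Mar has 31 days: +31 → Apr 1, 2020 (172 left).
Apr has 30 days: +30 → May 1, 2020 (142 left).
May has 31 days: +31 → Jun 1, 2020 (111 left).
Jun has 30 days: +30 → Jul 1, 2020 (81 left).
Jul has 31 days: +31 → Aug 1, 2020 (50 left).
Aug has 31 days: +31 → Sep 1, 2020 (19 left).
+19 → Sep 20, 2020.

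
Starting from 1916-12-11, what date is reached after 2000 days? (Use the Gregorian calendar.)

+365 (one year) → Dec 11, 1917 (1635 left).
+365 (one year) → Dec 11, 1918 (1270 left).
+365 (one year) → Dec 11, 1919 (905 left).
+366 (one year; includes Feb 29, 1920) → Dec 11, 1920 (539 left).
+365 (one year) → Dec 11, 1921 (174 left).
Dec has 31 days: +21 → Jan 1, 1922 (153 left).
Jan has 31 days: +31 → Feb 1, 1922 (122 left).
Feb has 28 days: +28 → Mar 1, 1922 (94 left).
Mar has 31 days: +31 → Apr 1, 1922 (63 left).
Apr has 30 days: +30 → May 1, 1922 (33 left).
May has 31 days: +31 → Jun 1, 1922 (2 left).
+2 → Jun 3, 1922.

June 3, 1922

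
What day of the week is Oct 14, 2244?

Monday

Doomsday rule: the anchor day for the 2200s is Friday. For year 44: 44÷12 = 3 r 8, and 8÷4 = 2, so 3+8+2 = 13.
Friday + 13 ≡ Thursday — that's 2244's doomsday.
In October the doomsday date is Oct 10.
Oct 14 is 4 days after Oct 10; 4 mod 7 = 4, so Thursday + 4 = Monday.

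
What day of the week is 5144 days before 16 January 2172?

Friday

Jan 16, 2172 is a Thursday.
5144 mod 7 = 6, so 5144 days before a Thursday is Thursday − 6 = Friday.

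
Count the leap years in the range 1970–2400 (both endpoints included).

Multiples of 4 in [1970,2400]: 108.
Of those, multiples of 100: 5 (not leap unless ÷400).
Multiples of 400: 2.
Leap years = 108 − 5 + 2 = 105.

105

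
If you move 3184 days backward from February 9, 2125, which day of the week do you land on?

Saturday

Feb 9, 2125 is a Friday.
3184 mod 7 = 6, so 3184 days before a Friday is Friday − 6 = Saturday.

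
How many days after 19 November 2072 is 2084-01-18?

Nov 19, 2072 → Nov 19, 2073: 365 days.
Nov 19, 2073 → Nov 19, 2074: 365 days.
Nov 19, 2074 → Nov 19, 2075: 365 days.
Nov 19, 2075 → Nov 19, 2076: 366 days (Feb 29, 2076 is in that span).
Nov 19, 2076 → Nov 19, 2077: 365 days.
Nov 19, 2077 → Nov 19, 2078: 365 days.
Nov 19, 2078 → Nov 19, 2079: 365 days.
Nov 19, 2079 → Nov 19, 2080: 366 days (Feb 29, 2080 is in that span).
Nov 19, 2080 → Nov 19, 2081: 365 days.
Nov 19, 2081 → Nov 19, 2082: 365 days.
Nov 19, 2082 → Nov 19, 2083: 365 days.
Nov 19, 2083 → Dec 19, 2083: 30 days (November has 30).
Dec 19, 2083 → Jan 18, 2084: 30 days.
Total: 4077 days.

4077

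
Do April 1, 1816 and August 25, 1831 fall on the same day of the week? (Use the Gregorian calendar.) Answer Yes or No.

No

From Apr 1, 1816 to Aug 25, 1831 is 5624 days.
5624 mod 7 = 3, so they are different weekdays.
(Apr 1, 1816 is a Monday; Aug 25, 1831 is a Thursday.)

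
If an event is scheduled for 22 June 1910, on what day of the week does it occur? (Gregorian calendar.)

Wednesday

Doomsday rule: the anchor day for the 1900s is Wednesday. For year 10: 10÷12 = 0 r 10, and 10÷4 = 2, so 0+10+2 = 12.
Wednesday + 12 ≡ Monday — that's 1910's doomsday.
In June the doomsday date is Jun 6.
Jun 22 is 16 days after Jun 6; 16 mod 7 = 2, so Monday + 2 = Wednesday.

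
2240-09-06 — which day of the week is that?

Sunday

January 1, 2240 is a Wednesday.
Jan 1, 2240 → Feb 1, 2240: 31 days (January has 31).
Feb 1, 2240 → Mar 1, 2240: 29 days (February has 29).
Mar 1, 2240 → Apr 1, 2240: 31 days (March has 31).
Apr 1, 2240 → May 1, 2240: 30 days (April has 30).
May 1, 2240 → Jun 1, 2240: 31 days (May has 31).
Jun 1, 2240 → Jul 1, 2240: 30 days (June has 30).
Jul 1, 2240 → Aug 1, 2240: 31 days (July has 31).
Aug 1, 2240 → Sep 1, 2240: 31 days (August has 31).
Sep 1, 2240 → Sep 6, 2240: 5 days.
Total: 249 days.
249 mod 7 = 4, so Wednesday + 4 = Sunday.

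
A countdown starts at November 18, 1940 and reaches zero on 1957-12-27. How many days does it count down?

6248

Nov 18, 1940 → Nov 18, 1941: 365 days.
Nov 18, 1941 → Nov 18, 1942: 365 days.
Nov 18, 1942 → Nov 18, 1943: 365 days.
Nov 18, 1943 → Nov 18, 1944: 366 days (Feb 29, 1944 is in that span).
Nov 18, 1944 → Nov 18, 1945: 365 days.
Nov 18, 1945 → Nov 18, 1946: 365 days.
Nov 18, 1946 → Nov 18, 1947: 365 days.
Nov 18, 1947 → Nov 18, 1948: 366 days (Feb 29, 1948 is in that span).
Nov 18, 1948 → Nov 18, 1949: 365 days.
Nov 18, 1949 → Nov 18, 1950: 365 days.
Nov 18, 1950 → Nov 18, 1951: 365 days.
Nov 18, 1951 → Nov 18, 1952: 366 days (Feb 29, 1952 is in that span).
Nov 18, 1952 → Nov 18, 1953: 365 days.
Nov 18, 1953 → Nov 18, 1954: 365 days.
Nov 18, 1954 → Nov 18, 1955: 365 days.
Nov 18, 1955 → Nov 18, 1956: 366 days (Feb 29, 1956 is in that span).
Nov 18, 1956 → Nov 18, 1957: 365 days.
Nov 18, 1957 → Dec 18, 1957: 30 days (November has 30).
Dec 18, 1957 → Dec 27, 1957: 9 days.
Total: 6248 days.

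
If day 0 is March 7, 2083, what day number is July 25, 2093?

Mar 7, 2083 → Mar 7, 2084: 366 days (Feb 29, 2084 is in that span).
Mar 7, 2084 → Mar 7, 2085: 365 days.
Mar 7, 2085 → Mar 7, 2086: 365 days.
Mar 7, 2086 → Mar 7, 2087: 365 days.
Mar 7, 2087 → Mar 7, 2088: 366 days (Feb 29, 2088 is in that span).
Mar 7, 2088 → Mar 7, 2089: 365 days.
Mar 7, 2089 → Mar 7, 2090: 365 days.
Mar 7, 2090 → Mar 7, 2091: 365 days.
Mar 7, 2091 → Mar 7, 2092: 366 days (Feb 29, 2092 is in that span).
Mar 7, 2092 → Mar 7, 2093: 365 days.
Mar 7, 2093 → Apr 7, 2093: 31 days (March has 31).
Apr 7, 2093 → May 7, 2093: 30 days (April has 30).
May 7, 2093 → Jun 7, 2093: 31 days (May has 31).
Jun 7, 2093 → Jul 7, 2093: 30 days (June has 30).
Jul 7, 2093 → Jul 25, 2093: 18 days.
Total: 3793 days.

3793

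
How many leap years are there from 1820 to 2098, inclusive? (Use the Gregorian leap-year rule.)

Multiples of 4 in [1820,2098]: 70.
Of those, multiples of 100: 2 (not leap unless ÷400).
Multiples of 400: 1.
Leap years = 70 − 2 + 1 = 69.

69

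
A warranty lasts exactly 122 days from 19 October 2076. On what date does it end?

Oct has 31 days: +13 → Nov 1, 2076 (109 left).
Nov has 30 days: +30 → Dec 1, 2076 (79 left).
Dec has 31 days: +31 → Jan 1, 2077 (48 left).
Jan has 31 days: +31 → Feb 1, 2077 (17 left).
+17 → Feb 18, 2077.

February 18, 2077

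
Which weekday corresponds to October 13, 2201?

Tuesday

January 1, 2201 is a Thursday.
Jan 1, 2201 → Feb 1, 2201: 31 days (January has 31).
Feb 1, 2201 → Mar 1, 2201: 28 days (February has 28).
Mar 1, 2201 → Apr 1, 2201: 31 days (March has 31).
Apr 1, 2201 → May 1, 2201: 30 days (April has 30).
May 1, 2201 → Jun 1, 2201: 31 days (May has 31).
Jun 1, 2201 → Jul 1, 2201: 30 days (June has 30).
Jul 1, 2201 → Aug 1, 2201: 31 days (July has 31).
Aug 1, 2201 → Sep 1, 2201: 31 days (August has 31).
Sep 1, 2201 → Oct 1, 2201: 30 days (September has 30).
Oct 1, 2201 → Oct 13, 2201: 12 days.
Total: 285 days.
285 mod 7 = 5, so Thursday + 5 = Tuesday.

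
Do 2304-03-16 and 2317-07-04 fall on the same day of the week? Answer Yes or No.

Yes

From Mar 16, 2304 to Jul 4, 2317 is 4858 days.
4858 mod 7 = 0, so they are the same weekday.
(Mar 16, 2304 is a Wednesday; Jul 4, 2317 is a Wednesday.)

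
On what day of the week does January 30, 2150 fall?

Doomsday rule: the anchor day for the 2100s is Sunday. For year 50: 50÷12 = 4 r 2, and 2÷4 = 0, so 4+2+0 = 6.
Sunday + 6 ≡ Saturday — that's 2150's doomsday.
In January the doomsday date is Jan 3 (2150 is not a leap year).
Jan 30 is 27 days after Jan 3; 27 mod 7 = 6, so Saturday + 6 = Friday.

Friday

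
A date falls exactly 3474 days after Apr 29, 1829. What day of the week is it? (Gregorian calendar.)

First find the weekday of Apr 29, 1829. Doomsday rule: the anchor day for the 1800s is Friday. For year 29: 29÷12 = 2 r 5, and 5÷4 = 1, so 2+5+1 = 8.
Friday + 8 ≡ Saturday — that's 1829's doomsday.
In April the doomsday date is Apr 4.
Apr 29 is 25 days after Apr 4; 25 mod 7 = 4, so Saturday + 4 = Wednesday.
3474 mod 7 = 2, so 3474 days after a Wednesday is Wednesday + 2 = Friday.

Friday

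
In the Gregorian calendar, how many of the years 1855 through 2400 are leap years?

Multiples of 4 in [1855,2400]: 137.
Of those, multiples of 100: 6 (not leap unless ÷400).
Multiples of 400: 2.
Leap years = 137 − 6 + 2 = 133.

133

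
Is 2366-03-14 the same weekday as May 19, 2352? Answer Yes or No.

From May 19, 2352 to Mar 14, 2366 is 5047 days.
5047 mod 7 = 0, so they are the same weekday.
(May 19, 2352 is a Monday; Mar 14, 2366 is a Monday.)

Yes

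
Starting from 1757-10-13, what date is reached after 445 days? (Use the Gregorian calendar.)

+365 (one year) → Oct 13, 1758 (80 left).
Oct has 31 days: +19 → Nov 1, 1758 (61 left).
Nov has 30 days: +30 → Dec 1, 1758 (31 left).
Dec has 31 days: +31 → Jan 1, 1759 (0 left).

January 1, 1759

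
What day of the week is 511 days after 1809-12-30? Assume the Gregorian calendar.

Dec 30, 1809 is a Saturday.
511 mod 7 = 0, so 511 days after a Saturday is Saturday + 0 = Saturday.

Saturday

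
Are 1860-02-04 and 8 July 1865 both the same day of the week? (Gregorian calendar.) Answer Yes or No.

Yes

From Feb 4, 1860 to Jul 8, 1865 is 1981 days.
1981 mod 7 = 0, so they are the same weekday.
(Feb 4, 1860 is a Saturday; Jul 8, 1865 is a Saturday.)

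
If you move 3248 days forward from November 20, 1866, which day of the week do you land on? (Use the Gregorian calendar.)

Nov 20, 1866 is a Tuesday.
3248 mod 7 = 0, so 3248 days after a Tuesday is Tuesday + 0 = Tuesday.

Tuesday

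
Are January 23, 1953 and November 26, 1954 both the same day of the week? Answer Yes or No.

Yes

From Jan 23, 1953 to Nov 26, 1954 is 672 days.
672 mod 7 = 0, so they are the same weekday.
(Jan 23, 1953 is a Friday; Nov 26, 1954 is a Friday.)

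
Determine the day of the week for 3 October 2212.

Doomsday rule: the anchor day for the 2200s is Friday. For year 12: 12÷12 = 1 r 0, and 0÷4 = 0, so 1+0+0 = 1.
Friday + 1 ≡ Saturday — that's 2212's doomsday.
In October the doomsday date is Oct 10.
Oct 3 is 7 days before Oct 10; 7 mod 7 = 0, so Saturday − 0 = Saturday.

Saturday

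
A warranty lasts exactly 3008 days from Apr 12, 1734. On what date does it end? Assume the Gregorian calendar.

July 7, 1742

+365 (one year) → Apr 12, 1735 (2643 left).
+366 (one year; includes Feb 29, 1736) → Apr 12, 1736 (2277 left).
+365 (one year) → Apr 12, 1737 (1912 left).
+365 (one year) → Apr 12, 1738 (1547 left).
+365 (one year) → Apr 12, 1739 (1182 left).
+366 (one year; includes Feb 29, 1740) → Apr 12, 1740 (816 left).
+365 (one year) → Apr 12, 1741 (451 left).
+365 (one year) → Apr 12, 1742 (86 left).
Apr has 30 days: +19 → May 1, 1742 (67 left).
May has 31 days: +31 → Jun 1, 1742 (36 left).
Jun has 30 days: +30 → Jul 1, 1742 (6 left).
+6 → Jul 7, 1742.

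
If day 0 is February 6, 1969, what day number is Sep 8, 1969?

Feb 6, 1969 → Mar 6, 1969: 28 days (February has 28).
Mar 6, 1969 → Apr 6, 1969: 31 days (March has 31).
Apr 6, 1969 → May 6, 1969: 30 days (April has 30).
May 6, 1969 → Jun 6, 1969: 31 days (May has 31).
Jun 6, 1969 → Jul 6, 1969: 30 days (June has 30).
Jul 6, 1969 → Aug 6, 1969: 31 days (July has 31).
Aug 6, 1969 → Sep 6, 1969: 31 days (August has 31).
Sep 6, 1969 → Sep 8, 1969: 2 days.
Total: 214 days.

214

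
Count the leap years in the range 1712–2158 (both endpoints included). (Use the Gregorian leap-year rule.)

109

Multiples of 4 in [1712,2158]: 112.
Of those, multiples of 100: 4 (not leap unless ÷400).
Multiples of 400: 1.
Leap years = 112 − 4 + 1 = 109.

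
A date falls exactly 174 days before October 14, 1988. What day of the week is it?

First find the weekday of Oct 14, 1988. Doomsday rule: the anchor day for the 1900s is Wednesday. For year 88: 88÷12 = 7 r 4, and 4÷4 = 1, so 7+4+1 = 12.
Wednesday + 12 ≡ Monday — that's 1988's doomsday.
In October the doomsday date is Oct 10.
Oct 14 is 4 days after Oct 10; 4 mod 7 = 4, so Monday + 4 = Friday.
174 mod 7 = 6, so 174 days before a Friday is Friday − 6 = Saturday.

Saturday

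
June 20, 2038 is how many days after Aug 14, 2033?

1771

Aug 14, 2033 → Aug 14, 2034: 365 days.
Aug 14, 2034 → Aug 14, 2035: 365 days.
Aug 14, 2035 → Aug 14, 2036: 366 days (Feb 29, 2036 is in that span).
Aug 14, 2036 → Aug 14, 2037: 365 days.
Aug 14, 2037 → Sep 14, 2037: 31 days (August has 31).
Sep 14, 2037 → Oct 14, 2037: 30 days (September has 30).
Oct 14, 2037 → Nov 14, 2037: 31 days (October has 31).
Nov 14, 2037 → Dec 14, 2037: 30 days (November has 30).
Dec 14, 2037 → Jan 14, 2038: 31 days (December has 31).
Jan 14, 2038 → Feb 14, 2038: 31 days (January has 31).
Feb 14, 2038 → Mar 14, 2038: 28 days (February has 28).
Mar 14, 2038 → Apr 14, 2038: 31 days (March has 31).
Apr 14, 2038 → May 14, 2038: 30 days (April has 30).
May 14, 2038 → Jun 14, 2038: 31 days (May has 31).
Jun 14, 2038 → Jun 20, 2038: 6 days.
Total: 1771 days.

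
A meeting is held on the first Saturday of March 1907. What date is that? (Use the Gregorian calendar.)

March 2, 1907

March 1, 1907 is a Friday.
The first Saturday is therefore March 2 (1 days later).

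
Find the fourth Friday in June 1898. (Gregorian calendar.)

June 1, 1898 is a Wednesday.
The first Friday is therefore June 3 (2 days later).
The fourth Friday is 3 + 3×7 = June 24.

June 24, 1898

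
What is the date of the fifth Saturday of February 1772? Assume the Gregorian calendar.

February 29, 1772

February 1, 1772 is a Saturday.
The first Saturday is therefore February 1 (same day).
The fifth Saturday is 1 + 4×7 = February 29.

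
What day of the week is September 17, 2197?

Doomsday rule: the anchor day for the 2100s is Sunday. For year 97: 97÷12 = 8 r 1, and 1÷4 = 0, so 8+1+0 = 9.
Sunday + 9 ≡ Tuesday — that's 2197's doomsday.
In September the doomsday date is Sep 5.
Sep 17 is 12 days after Sep 5; 12 mod 7 = 5, so Tuesday + 5 = Sunday.

Sunday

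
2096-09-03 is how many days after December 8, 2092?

1365

Dec 8, 2092 → Dec 8, 2093: 365 days.
Dec 8, 2093 → Dec 8, 2094: 365 days.
Dec 8, 2094 → Dec 8, 2095: 365 days.
Dec 8, 2095 → Jan 8, 2096: 31 days (December has 31).
Jan 8, 2096 → Feb 8, 2096: 31 days (January has 31).
Feb 8, 2096 → Mar 8, 2096: 29 days (February has 29).
Mar 8, 2096 → Apr 8, 2096: 31 days (March has 31).
Apr 8, 2096 → May 8, 2096: 30 days (April has 30).
May 8, 2096 → Jun 8, 2096: 31 days (May has 31).
Jun 8, 2096 → Jul 8, 2096: 30 days (June has 30).
Jul 8, 2096 → Aug 8, 2096: 31 days (July has 31).
Aug 8, 2096 → Sep 3, 2096: 26 days.
Total: 1365 days.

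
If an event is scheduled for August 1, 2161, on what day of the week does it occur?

Doomsday rule: the anchor day for the 2100s is Sunday. For year 61: 61÷12 = 5 r 1, and 1÷4 = 0, so 5+1+0 = 6.
Sunday + 6 ≡ Saturday — that's 2161's doomsday.
In August the doomsday date is Aug 8.
Aug 1 is 7 days before Aug 8; 7 mod 7 = 0, so Saturday − 0 = Saturday.

Saturday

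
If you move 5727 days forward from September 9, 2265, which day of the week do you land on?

Sunday

Sep 9, 2265 is a Saturday.
5727 mod 7 = 1, so 5727 days after a Saturday is Saturday + 1 = Sunday.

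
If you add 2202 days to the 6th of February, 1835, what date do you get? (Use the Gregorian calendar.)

February 16, 1841

+365 (one year) → Feb 6, 1836 (1837 left).
+366 (one year; includes Feb 29, 1836) → Feb 6, 1837 (1471 left).
+365 (one year) → Feb 6, 1838 (1106 left).
+365 (one year) → Feb 6, 1839 (741 left).
+365 (one year) → Feb 6, 1840 (376 left).
Feb has 29 days: +24 → Mar 1, 1840 (352 left).
Mar has 31 days: +31 → Apr 1, 1840 (321 left).
Apr has 30 days: +30 → May 1, 1840 (291 left).
May has 31 days: +31 → Jun 1, 1840 (260 left).
Jun has 30 days: +30 → Jul 1, 1840 (230 left).
Jul has 31 days: +31 → Aug 1, 1840 (199 left).
Aug has 31 days: +31 → Sep 1, 1840 (168 left).
Sep has 30 days: +30 → Oct 1, 1840 (138 left).
Oct has 31 days: +31 → Nov 1, 1840 (107 left).
Nov has 30 days: +30 → Dec 1, 1840 (77 left).
Dec has 31 days: +31 → Jan 1, 1841 (46 left).
Jan has 31 days: +31 → Feb 1, 1841 (15 left).
+15 → Feb 16, 1841.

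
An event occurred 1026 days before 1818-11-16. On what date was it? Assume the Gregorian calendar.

−365 (one year) → Nov 16, 1817 (661 left).
−365 (one year) → Nov 16, 1816 (296 left).
−16 → Oct 31, 1816 (end of Oct, 31 days; 280 left).
−31 → Sep 30, 1816 (end of Sep, 30 days; 249 left).
−30 → Aug 31, 1816 (end of Aug, 31 days; 219 left).
−31 → Jul 31, 1816 (end of Jul, 31 days; 188 left).
−31 → Jun 30, 1816 (end of Jun, 30 days; 157 left).
−30 → May 31, 1816 (end of May, 31 days; 127 left).
−31 → Apr 30, 1816 (end of Apr, 30 days; 96 left).
−30 → Mar 31, 1816 (end of Mar, 31 days; 66 left).
−31 → Feb 29, 1816 (end of Feb, 29 days; 35 left).
−29 → Jan 31, 1816 (end of Jan, 31 days; 6 left).
−6 → Jan 25, 1816.

January 25, 1816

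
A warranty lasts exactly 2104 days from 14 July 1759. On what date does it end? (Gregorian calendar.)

+366 (one year; includes Feb 29, 1760) → Jul 14, 1760 (1738 left).
+365 (one year) → Jul 14, 1761 (1373 left).
+365 (one year) → Jul 14, 1762 (1008 left).
+365 (one year) → Jul 14, 1763 (643 left).
+366 (one year; includes Feb 29, 1764) → Jul 14, 1764 (277 left).
Jul has 31 days: +18 → Aug 1, 1764 (259 left).
Aug has 31 days: +31 → Sep 1, 1764 (228 left).
Sep has 30 days: +30 → Oct 1, 1764 (198 left).
Oct has 31 days: +31 → Nov 1, 1764 (167 left).
Nov has 30 days: +30 → Dec 1, 1764 (137 left).
Dec has 31 days: +31 → Jan 1, 1765 (106 left).
Jan has 31 days: +31 → Feb 1, 1765 (75 left).
Feb has 28 days: +28 → Mar 1, 1765 (47 left).
Mar has 31 days: +31 → Apr 1, 1765 (16 left).
+16 → Apr 17, 1765.

April 17, 1765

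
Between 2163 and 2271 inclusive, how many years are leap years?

Multiples of 4 in [2163,2271]: 27.
Of those, multiples of 100: 1 (not leap unless ÷400).
Multiples of 400: 0.
Leap years = 27 − 1 + 0 = 26.

26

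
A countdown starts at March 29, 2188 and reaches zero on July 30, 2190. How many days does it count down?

853

Mar 29, 2188 → Mar 29, 2189: 365 days.
Mar 29, 2189 → Mar 29, 2190: 365 days.
Mar 29, 2190 → Apr 29, 2190: 31 days (March has 31).
Apr 29, 2190 → May 29, 2190: 30 days (April has 30).
May 29, 2190 → Jun 29, 2190: 31 days (May has 31).
Jun 29, 2190 → Jul 29, 2190: 30 days (June has 30).
Jul 29, 2190 → Jul 30, 2190: 1 days.
Total: 853 days.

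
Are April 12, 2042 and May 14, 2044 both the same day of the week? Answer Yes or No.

Yes

From Apr 12, 2042 to May 14, 2044 is 763 days.
763 mod 7 = 0, so they are the same weekday.
(Apr 12, 2042 is a Saturday; May 14, 2044 is a Saturday.)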